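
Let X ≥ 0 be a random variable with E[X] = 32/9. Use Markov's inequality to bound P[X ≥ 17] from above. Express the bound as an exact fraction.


μ = E[X] = 32/9, a = 17.
Markov: P[X ≥ 17] ≤ μ/a = (32/9)/17 = 32/153.
Numerically: ≈ 0.209150.
(Since a = 17 > μ = 3.555556, the bound 32/153 is < 1 and informative.)

P[X ≥ 17] ≤ 32/153 ≈ 0.209150.


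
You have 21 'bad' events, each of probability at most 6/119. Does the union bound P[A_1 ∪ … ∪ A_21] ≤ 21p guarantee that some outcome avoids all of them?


Union bound: P[∪_{i=1}^{21} A_i] ≤ Σ_i P[A_i] ≤ 21·p = 21·(6/119) = 18/17.
Numerically: 18/17 ≈ 1.059.
Is 18/17 < 1? NO.
Since the bound 18/17 is ≥ 1, the union bound is uninformative here; it does NOT by itself certify existence.

21·p = 18/17 ≈ 1.059; existence NOT certified by the union bound.


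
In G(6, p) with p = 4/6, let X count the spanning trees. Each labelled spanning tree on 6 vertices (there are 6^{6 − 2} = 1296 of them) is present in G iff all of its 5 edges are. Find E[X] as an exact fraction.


K_6 has 6^{6 − 2} = 1296 labelled spanning trees.
For each such spanning tree H, let X_H = 1 if all 5 edges of H are present in G. Then P[X_H = 1] = p^{5} = (2/3)^{5} = 32/243.
By linearity: E[X] = Σ_H E[X_H] = 1296 · p^{5} = 1296 · 32/243 = 512/3.
Numerically: E[X] ≈ 171.

E[X] = 1296 · (2/3)^{5} = 512/3 ≈ 171.


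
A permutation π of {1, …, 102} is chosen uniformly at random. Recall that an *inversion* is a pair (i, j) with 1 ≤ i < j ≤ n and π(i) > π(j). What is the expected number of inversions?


Write X = Σ X_I over the C(102, 2) = 5151 pairs i < j, with X_I the indicator of one inversion.
There are 5151 indicators.
For each fixed pair i < j, the values π(i) and π(j) are two distinct elements of {1, …, 102} in uniformly random order; by symmetry P[π(i) > π(j)] = 1/2.
By linearity: E[X] = 5151 · (1/2) = C(102, 2) · (1/2) = 5151/2 = 5151/2 ≈ 2575.500.

E[X] = 5151/2 = 2575.500.


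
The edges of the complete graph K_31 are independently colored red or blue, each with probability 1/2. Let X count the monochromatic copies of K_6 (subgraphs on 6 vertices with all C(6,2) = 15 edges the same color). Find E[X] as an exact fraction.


Let X = Σ_S X_S over the C(31, 6) = 736281 subsets S of size 6, where X_S = 1 if the K_6 on S is monochromatic.
For a fixed S, the K_6 on S has C(6, 2) = 15 edges. P[all 15 edges red] = (1/2)^15, and likewise for blue, so P[monochromatic] = 2·(1/2)^15 = 2^{1 − 15} = 1/16384.
By linearity: E[X] = C(31, 6) · 2^{1 − 15} = 736281 · 1/16384 = 736281/16384.
Numerically: E[X] ≈ 44.939.

E[X] = C(31,6)·2^(1−C(6,2)) = 736281/16384 ≈ 44.939.


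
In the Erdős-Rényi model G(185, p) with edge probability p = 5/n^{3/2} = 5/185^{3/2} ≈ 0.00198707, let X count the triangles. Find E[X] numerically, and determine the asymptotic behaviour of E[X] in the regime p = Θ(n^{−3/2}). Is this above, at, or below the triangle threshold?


Number of potential triangles: C(185, 3) = 1038220.
Each occurs with probability p³ ≈ (0.00198707)³ ≈ 7.84580004e-09.
By linearity: E[X] = C(185, 3)·p³ ≈ 1038220 · 7.84580004e-09 ≈ 0.008146.
Since α = 3/2 > 1, p = c/n^{3/2} = o(1/n) is below the triangle threshold p ~ 1/n. Asymptotically E[X] ~ (c³/6)·n^{3(1−α)} = (5³/6)·n^{-1.5} → 0, so by Markov's inequality G has no triangles w.h.p.

E[X] ≈ 0.008146; in regime p = Θ(1/n^{3/2}) E[X] tends to 0 (below the triangle threshold p ~ 1/n).


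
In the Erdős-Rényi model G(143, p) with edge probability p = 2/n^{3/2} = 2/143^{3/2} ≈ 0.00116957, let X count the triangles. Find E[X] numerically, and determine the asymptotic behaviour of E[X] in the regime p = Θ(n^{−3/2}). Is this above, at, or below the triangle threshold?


Number of potential triangles: C(143, 3) = 477191.
Each occurs with probability p³ ≈ (0.00116957)³ ≈ 1.59984467e-09.
By linearity: E[X] = C(143, 3)·p³ ≈ 477191 · 1.59984467e-09 ≈ 0.000763.
Since α = 3/2 > 1, p = c/n^{3/2} = o(1/n) is below the triangle threshold p ~ 1/n. Asymptotically E[X] ~ (c³/6)·n^{3(1−α)} = (2³/6)·n^{-1.5} → 0, so by Markov's inequality G has no triangles w.h.p.

E[X] ≈ 0.000763; in regime p = Θ(1/n^{3/2}) E[X] tends to 0 (below the triangle threshold p ~ 1/n).


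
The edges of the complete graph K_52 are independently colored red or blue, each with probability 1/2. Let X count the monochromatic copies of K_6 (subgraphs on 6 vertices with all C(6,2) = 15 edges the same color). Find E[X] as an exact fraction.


Let X = Σ_S X_S over the C(52, 6) = 20358520 subsets S of size 6, where X_S = 1 if the K_6 on S is monochromatic.
For a fixed S, the K_6 on S has C(6, 2) = 15 edges. P[all 15 edges red] = (1/2)^15, and likewise for blue, so P[monochromatic] = 2·(1/2)^15 = 2^{1 − 15} = 1/16384.
Summing: E[X] = C(52, 6) · 2^{1 − 15} = 20358520 · 1/16384 = 2544815/2048.
Numerically: E[X] ≈ 1242.585.

E[X] = C(52,6)·2^(1−C(6,2)) = 2544815/2048 ≈ 1242.585.


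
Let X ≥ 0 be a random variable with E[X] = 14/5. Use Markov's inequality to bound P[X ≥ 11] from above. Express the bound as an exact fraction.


μ = E[X] = 14/5, a = 11.
Markov: P[X ≥ 11] ≤ μ/a = (14/5)/11 = 14/55.
Numerically: ≈ 0.254545.
(Since a = 11 > μ = 2.800000, the bound 14/55 is < 1 and informative.)

P[X ≥ 11] ≤ 14/55 ≈ 0.254545.


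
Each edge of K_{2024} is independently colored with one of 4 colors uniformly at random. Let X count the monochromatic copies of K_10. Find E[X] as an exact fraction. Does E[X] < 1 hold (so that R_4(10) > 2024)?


E[X] = C(2024, 10) · 4^{1 − 45} = 310936101848269937576192656 · 4^{−44} = 310936101848269937576192656/309485009821345068724781056.
As a reduced fraction: E[X] = 19433506365516871098512041/19342813113834066795298816 ≈ 1.005.
Is E[X] < 1? NO.
Since E[X] ≥ 1, the first-moment bound is inconclusive at n = 2024; it does NOT by itself certify R_4(10) > 2024.

E[X] = 19433506365516871098512041/19342813113834066795298816 ≈ 1.005; E[X] ≥ 1; first-moment method inconclusive here.


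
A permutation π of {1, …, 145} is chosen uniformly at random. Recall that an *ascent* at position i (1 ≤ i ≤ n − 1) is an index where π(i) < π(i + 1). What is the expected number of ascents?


Write X = Σ X_I over i = 1, …, 144, with X_I the indicator of one ascent.
There are 144 indicators.
For each fixed i, the pair (π(i), π(i+1)) is a uniformly random ordered pair of distinct values from {1, …, 145}; by symmetry P[π(i) < π(i+1)] = 1/2.
By linearity: E[X] = 144 · (1/2) = (145 − 1) · (1/2) = 72 ≈ 72.000000.

E[X] = 72 = 72.000000.


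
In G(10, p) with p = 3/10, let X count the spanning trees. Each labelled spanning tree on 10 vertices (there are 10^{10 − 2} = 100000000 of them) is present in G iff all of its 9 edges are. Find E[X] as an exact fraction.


K_10 has 10^{10 − 2} = 100000000 labelled spanning trees.
For each such spanning tree H, let X_H = 1 if all 9 edges of H are present in G. Then P[X_H = 1] = p^{9} = (3/10)^{9} = 19683/1000000000.
By linearity: E[X] = Σ_H E[X_H] = 100000000 · p^{9} = 100000000 · 19683/1000000000 = 19683/10.
Numerically: E[X] ≈ 1968.

E[X] = 100000000 · (3/10)^{9} = 19683/10 ≈ 1968.


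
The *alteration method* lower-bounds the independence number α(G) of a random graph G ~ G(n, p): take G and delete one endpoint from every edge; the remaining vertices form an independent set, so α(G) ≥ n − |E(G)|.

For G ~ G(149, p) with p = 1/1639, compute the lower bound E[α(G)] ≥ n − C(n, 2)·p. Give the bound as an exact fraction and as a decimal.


E[|E(G)|] = C(149, 2)·p = 11026 · (1/1639) = 74/11.
E[α(G)] ≥ n − E[|E(G)|] = 149 − 74/11 = 1565/11.
Numerically: ≈ 142.273.
(This is only a lower bound; the true E[α(G)] may be larger.)

E[α(G)] ≥ 1565/11 ≈ 142.273.


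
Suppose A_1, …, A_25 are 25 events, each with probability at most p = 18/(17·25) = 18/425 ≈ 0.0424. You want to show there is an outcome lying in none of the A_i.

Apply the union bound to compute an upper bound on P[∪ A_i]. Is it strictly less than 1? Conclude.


Union bound: P[∪_{i=1}^{25} A_i] ≤ Σ_i P[A_i] ≤ 25·p = 25·(18/425) = 18/17.
Numerically: 18/17 ≈ 1.0588.
Is 18/17 < 1? NO.
Since the bound 18/17 is ≥ 1, the union bound is uninformative here; it does NOT by itself certify existence.

25·p = 18/17 ≈ 1.0588; existence NOT certified by the union bound.


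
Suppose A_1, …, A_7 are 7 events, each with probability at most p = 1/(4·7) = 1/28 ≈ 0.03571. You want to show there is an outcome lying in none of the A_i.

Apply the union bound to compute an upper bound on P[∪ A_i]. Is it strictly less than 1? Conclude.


Union bound: P[∪_{i=1}^{7} A_i] ≤ Σ_i P[A_i] ≤ 7·p = 7·(1/28) = 1/4.
Numerically: 1/4 ≈ 0.25000.
Is 1/4 < 1? YES.
Since P[∪ A_i] ≤ 1/4 < 1, the complement has P[∩ A_i^c] ≥ 1 − 1/4 = 3/4 > 0, so some outcome avoids every A_i.

7·p = 1/4 ≈ 0.25000; existence CERTIFIED by the union bound.


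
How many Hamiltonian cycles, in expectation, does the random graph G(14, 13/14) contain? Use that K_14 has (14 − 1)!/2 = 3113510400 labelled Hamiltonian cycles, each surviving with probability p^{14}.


K_14 has (14 − 1)!/2 = 3113510400 labelled Hamiltonian cycles.
For each such Hamiltonian cycle H, let X_H = 1 if all 14 edges of H are present in G. Then P[X_H = 1] = p^{14} = (13/14)^{14} = 3937376385699289/11112006825558016.
By linearity: E[X] = Σ_H E[X_H] = 3113510400 · p^{14} = 3113510400 · 3937376385699289/11112006825558016 = 3420497300666614836525/3100448333024.
Numerically: E[X] ≈ 1.103e+09.

E[X] = 3113510400 · (13/14)^{14} = 3420497300666614836525/3100448333024 ≈ 1.103e+09.


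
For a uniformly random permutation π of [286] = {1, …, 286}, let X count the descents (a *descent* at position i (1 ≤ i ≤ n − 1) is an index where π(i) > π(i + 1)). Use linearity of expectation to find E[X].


Write X = Σ X_I over i = 1, …, 285, with X_I the indicator of one descent.
There are 285 indicators.
For each fixed i, the pair (π(i), π(i+1)) is a uniformly random ordered pair of distinct values from {1, …, 286}; by symmetry P[π(i) > π(i+1)] = 1/2.
By linearity: E[X] = 285 · (1/2) = (286 − 1) · (1/2) = 285/2 ≈ 142.500.

E[X] = 285/2 = 142.500.


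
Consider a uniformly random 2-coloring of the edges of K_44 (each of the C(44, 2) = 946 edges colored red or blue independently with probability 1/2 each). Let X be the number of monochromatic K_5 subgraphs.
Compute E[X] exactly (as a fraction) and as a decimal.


Let X = Σ_S X_S over the C(44, 5) = 1086008 subsets S of size 5, where X_S = 1 if the K_5 on S is monochromatic.
For a fixed S, the K_5 on S has C(5, 2) = 10 edges. P[all 10 edges red] = (1/2)^10, and likewise for blue, so P[monochromatic] = 2·(1/2)^10 = 2^{1 − 10} = 1/512.
Summing: E[X] = C(44, 5) · 2^{1 − 10} = 1086008 · 1/512 = 135751/64.
Numerically: E[X] ≈ 2121.109.

E[X] = C(44,5)·2^(1−C(5,2)) = 135751/64 ≈ 2121.109.


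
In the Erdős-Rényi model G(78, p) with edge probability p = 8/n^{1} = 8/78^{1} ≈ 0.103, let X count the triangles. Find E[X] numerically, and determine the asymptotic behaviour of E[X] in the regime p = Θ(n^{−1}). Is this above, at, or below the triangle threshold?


Number of potential triangles: C(78, 3) = 76076.
Each occurs with probability p³ ≈ (0.103)³ ≈ 1.07891e-03.
By linearity: E[X] = C(78, 3)·p³ ≈ 76076 · 1.07891e-03 ≈ 82.079.
Here α = 1, so p = 8/n is exactly at the triangle threshold p ~ 1/n. Asymptotically E[X] → c³/6 = 8³/6 = 256/3 ≈ 85.333, a bounded constant. In this regime the triangle count is asymptotically Poisson(c³/6).

E[X] ≈ 82.079; in regime p = Θ(1/n^{1}) E[X] stays bounded (at the triangle threshold p ~ 1/n).


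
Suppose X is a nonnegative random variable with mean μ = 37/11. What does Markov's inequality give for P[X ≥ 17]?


μ = E[X] = 37/11, a = 17.
Markov: P[X ≥ 17] ≤ μ/a = (37/11)/17 = 37/187.
Numerically: ≈ 0.197861.
(Since a = 17 > μ = 3.363636, the bound 37/187 is < 1 and informative.)

P[X ≥ 17] ≤ 37/187 ≈ 0.197861.


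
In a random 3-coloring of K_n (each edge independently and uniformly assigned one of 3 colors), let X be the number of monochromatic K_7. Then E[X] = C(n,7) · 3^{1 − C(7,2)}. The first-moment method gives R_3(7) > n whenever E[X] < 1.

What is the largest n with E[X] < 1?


We need C(n, 7) · 3^{1 − 21} < 1, i.e. C(n, 7) < 3^{21 − 1} = 3486784401.
Check values of n near the boundary:
  n = 76: C(76, 7) = 2186189400; 2186189400 < 3486784401? YES
  n = 77: C(77, 7) = 2404808340; 2404808340 < 3486784401? YES
  n = 78: C(78, 7) = 2641902120; 2641902120 < 3486784401? YES
  n = 79: C(79, 7) = 2898753715; 2898753715 < 3486784401? YES
  n = 80: C(80, 7) = 3176716400; 3176716400 < 3486784401? YES
  n = 81: C(81, 7) = 3477216600; 3477216600 < 3486784401? YES
  n = 82: C(82, 7) = 3801756816; 3801756816 < 3486784401? NO
  n = 83: C(83, 7) = 4151918628; 4151918628 < 3486784401? NO
The largest n with C(n, 7) < 3486784401 is n = 81 (where E[X] = 42928600/43046721 ≈ 0.9973). Hence R_3(7) > 81, i.e. R_3(7) ≥ 82.

Largest n = 81; hence R_3(7) > 81.


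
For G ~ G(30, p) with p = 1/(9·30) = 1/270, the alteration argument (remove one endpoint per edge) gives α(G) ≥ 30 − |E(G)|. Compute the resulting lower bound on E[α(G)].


E[|E(G)|] = C(30, 2)·p = 435 · (1/270) = 29/18.
E[α(G)] ≥ n − E[|E(G)|] = 30 − 29/18 = 511/18.
Numerically: ≈ 28.38889.
(This is only a lower bound; the true E[α(G)] may be larger.)

E[α(G)] ≥ 511/18 ≈ 28.38889.


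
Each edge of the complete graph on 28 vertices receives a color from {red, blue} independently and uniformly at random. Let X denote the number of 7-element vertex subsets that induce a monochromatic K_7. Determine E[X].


Let X = Σ_S X_S over the C(28, 7) = 1184040 subsets S of size 7, where X_S = 1 if the K_7 on S is monochromatic.
For a fixed S, the K_7 on S has C(7, 2) = 21 edges. P[all 21 edges red] = (1/2)^21, and likewise for blue, so P[monochromatic] = 2·(1/2)^21 = 2^{1 − 21} = 1/1048576.
By linearity of expectation: E[X] = C(28, 7) · 2^{1 − 21} = 1184040 · 1/1048576 = 148005/131072.
Numerically: E[X] ≈ 1.129.

E[X] = C(28,7)·2^(1−C(7,2)) = 148005/131072 ≈ 1.129.


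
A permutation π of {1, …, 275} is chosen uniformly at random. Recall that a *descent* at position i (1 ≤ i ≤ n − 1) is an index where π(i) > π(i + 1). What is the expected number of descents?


Write X = Σ X_I over i = 1, …, 274, with X_I the indicator of one descent.
There are 274 indicators.
For each fixed i, the pair (π(i), π(i+1)) is a uniformly random ordered pair of distinct values from {1, …, 275}; by symmetry P[π(i) > π(i+1)] = 1/2.
By linearity: E[X] = 274 · (1/2) = (275 − 1) · (1/2) = 137 ≈ 137.000.

E[X] = 137 = 137.000.


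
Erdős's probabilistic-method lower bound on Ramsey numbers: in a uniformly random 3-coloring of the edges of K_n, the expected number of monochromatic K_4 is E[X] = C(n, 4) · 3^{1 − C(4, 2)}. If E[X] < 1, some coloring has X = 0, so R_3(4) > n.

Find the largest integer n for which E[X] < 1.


We need C(n, 4) · 3^{1 − 6} < 1, i.e. C(n, 4) < 3^{6 − 1} = 243.
Check values of n near the boundary:
  n = 6: C(6, 4) = 15; 15 < 243? YES
  n = 7: C(7, 4) = 35; 35 < 243? YES
  n = 8: C(8, 4) = 70; 70 < 243? YES
  n = 9: C(9, 4) = 126; 126 < 243? YES
  n = 10: C(10, 4) = 210; 210 < 243? YES
  n = 11: C(11, 4) = 330; 330 < 243? NO
  n = 12: C(12, 4) = 495; 495 < 243? NO
The largest n with C(n, 4) < 243 is n = 10 (where E[X] = 70/81 ≈ 0.864198). Hence R_3(4) > 10, i.e. R_3(4) ≥ 11.

Largest n = 10; hence R_3(4) > 10.


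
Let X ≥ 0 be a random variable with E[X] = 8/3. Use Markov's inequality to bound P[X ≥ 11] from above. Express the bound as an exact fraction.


μ = E[X] = 8/3, a = 11.
Markov: P[X ≥ 11] ≤ μ/a = (8/3)/11 = 8/33.
Numerically: ≈ 0.242.
(Since a = 11 > μ = 2.667, the bound 8/33 is < 1 and informative.)

P[X ≥ 11] ≤ 8/33 ≈ 0.242.


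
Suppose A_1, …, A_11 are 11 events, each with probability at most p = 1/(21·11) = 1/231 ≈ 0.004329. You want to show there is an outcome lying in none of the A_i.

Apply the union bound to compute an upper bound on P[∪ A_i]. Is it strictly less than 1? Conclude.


Union bound: P[∪_{i=1}^{11} A_i] ≤ Σ_i P[A_i] ≤ 11·p = 11·(1/231) = 1/21.
Numerically: 1/21 ≈ 0.047619.
Is 1/21 < 1? YES.
Since P[∪ A_i] ≤ 1/21 < 1, the complement has P[∩ A_i^c] ≥ 1 − 1/21 = 20/21 > 0, so some outcome avoids every A_i.

11·p = 1/21 ≈ 0.047619; existence CERTIFIED by the union bound.


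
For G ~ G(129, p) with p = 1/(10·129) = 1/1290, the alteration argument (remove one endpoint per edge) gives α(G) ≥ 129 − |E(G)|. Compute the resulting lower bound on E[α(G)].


E[|E(G)|] = C(129, 2)·p = 8256 · (1/1290) = 32/5.
E[α(G)] ≥ n − E[|E(G)|] = 129 − 32/5 = 613/5.
Numerically: ≈ 122.60000.
(This is only a lower bound; the true E[α(G)] may be larger.)

E[α(G)] ≥ 613/5 ≈ 122.60000.


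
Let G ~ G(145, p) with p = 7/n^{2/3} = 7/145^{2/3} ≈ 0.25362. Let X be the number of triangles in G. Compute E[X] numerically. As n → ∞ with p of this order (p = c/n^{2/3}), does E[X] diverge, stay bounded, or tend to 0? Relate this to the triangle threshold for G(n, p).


Number of potential triangles: C(145, 3) = 497640.
Each occurs with probability p³ ≈ (0.25362)³ ≈ 1.6313912e-02.
By linearity: E[X] = C(145, 3)·p³ ≈ 497640 · 1.6313912e-02 ≈ 8118.45517.
Since α = 2/3 < 1, p = c/n^{2/3} ≫ 1/n is above the triangle threshold p ~ 1/n. Asymptotically E[X] ~ (c³/6)·n^{3(1−α)} = (7³/6)·n^{1} → ∞; triangles are abundant w.h.p.

E[X] ≈ 8118.45517; in regime p = Θ(1/n^{2/3}) E[X] diverges (above the triangle threshold p ~ 1/n).


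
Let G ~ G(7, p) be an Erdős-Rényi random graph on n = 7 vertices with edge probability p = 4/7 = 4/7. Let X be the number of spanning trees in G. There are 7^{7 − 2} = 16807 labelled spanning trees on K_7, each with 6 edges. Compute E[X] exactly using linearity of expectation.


K_7 has 7^{7 − 2} = 16807 labelled spanning trees.
For each such spanning tree H, let X_H = 1 if all 6 edges of H are present in G. Then P[X_H = 1] = p^{6} = (4/7)^{6} = 4096/117649.
Summing the indicators: E[X] = Σ_H E[X_H] = 16807 · p^{6} = 16807 · 4096/117649 = 4096/7.
Numerically: E[X] ≈ 585.143.

E[X] = 16807 · (4/7)^{6} = 4096/7 ≈ 585.143.


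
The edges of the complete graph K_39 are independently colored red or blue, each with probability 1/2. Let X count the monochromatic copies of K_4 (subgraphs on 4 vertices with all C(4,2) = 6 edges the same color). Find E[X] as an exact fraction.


Let X = Σ_S X_S over the C(39, 4) = 82251 subsets S of size 4, where X_S = 1 if the K_4 on S is monochromatic.
For a fixed S, the K_4 on S has C(4, 2) = 6 edges. P[all 6 edges red] = (1/2)^6, and likewise for blue, so P[monochromatic] = 2·(1/2)^6 = 2^{1 − 6} = 1/32.
By linearity of expectation: E[X] = C(39, 4) · 2^{1 − 6} = 82251 · 1/32 = 82251/32.
Numerically: E[X] ≈ 2570.343750.

E[X] = C(39,4)·2^(1−C(4,2)) = 82251/32 ≈ 2570.343750.


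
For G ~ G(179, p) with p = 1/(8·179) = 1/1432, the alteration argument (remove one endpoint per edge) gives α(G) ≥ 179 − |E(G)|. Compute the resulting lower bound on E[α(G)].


E[|E(G)|] = C(179, 2)·p = 15931 · (1/1432) = 89/8.
E[α(G)] ≥ n − E[|E(G)|] = 179 − 89/8 = 1343/8.
Numerically: ≈ 167.87500.
(This is only a lower bound; the true E[α(G)] may be larger.)

E[α(G)] ≥ 1343/8 ≈ 167.87500.


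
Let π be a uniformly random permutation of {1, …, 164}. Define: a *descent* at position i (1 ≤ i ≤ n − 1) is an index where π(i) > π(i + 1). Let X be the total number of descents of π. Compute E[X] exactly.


Write X = Σ X_I over i = 1, …, 163, with X_I the indicator of one descent.
There are 163 indicators.
For each fixed i, the pair (π(i), π(i+1)) is a uniformly random ordered pair of distinct values from {1, …, 164}; by symmetry P[π(i) > π(i+1)] = 1/2.
By linearity: E[X] = 163 · (1/2) = (164 − 1) · (1/2) = 163/2 ≈ 81.500000.

E[X] = 163/2 = 81.500000.


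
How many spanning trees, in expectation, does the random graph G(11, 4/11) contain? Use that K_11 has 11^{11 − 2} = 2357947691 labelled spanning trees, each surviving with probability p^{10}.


K_11 has 11^{11 − 2} = 2357947691 labelled spanning trees.
For each such spanning tree H, let X_H = 1 if all 10 edges of H are present in G. Then P[X_H = 1] = p^{10} = (4/11)^{10} = 1048576/25937424601.
By linearity of expectation: E[X] = Σ_H E[X_H] = 2357947691 · p^{10} = 2357947691 · 1048576/25937424601 = 1048576/11.
Numerically: E[X] ≈ 9.53e+04.

E[X] = 2357947691 · (4/11)^{10} = 1048576/11 ≈ 9.53e+04.


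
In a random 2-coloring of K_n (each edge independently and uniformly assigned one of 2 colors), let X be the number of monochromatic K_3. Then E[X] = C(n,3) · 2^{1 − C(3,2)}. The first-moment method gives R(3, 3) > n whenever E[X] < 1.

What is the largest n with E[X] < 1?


We need C(n, 3) · 2^{1 − 3} < 1, i.e. C(n, 3) < 2^{3 − 1} = 4.
Check values of n near the boundary:
  n = 3: C(3, 3) = 1; 1 < 4? YES
  n = 4: C(4, 3) = 4; 4 < 4? NO
  n = 5: C(5, 3) = 10; 10 < 4? NO
  n = 6: C(6, 3) = 20; 20 < 4? NO
The largest n with C(n, 3) < 4 is n = 3 (where E[X] = 1/4 ≈ 0.25000). Hence R(3, 3) > 3, i.e. R(3, 3) ≥ 4.

Largest n = 3; hence R(3, 3) > 3.


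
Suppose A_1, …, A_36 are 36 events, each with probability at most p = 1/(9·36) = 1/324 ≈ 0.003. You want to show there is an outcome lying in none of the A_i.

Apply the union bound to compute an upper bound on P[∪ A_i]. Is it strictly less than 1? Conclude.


Union bound: P[∪_{i=1}^{36} A_i] ≤ Σ_i P[A_i] ≤ 36·p = 36·(1/324) = 1/9.
Numerically: 1/9 ≈ 0.111.
Is 1/9 < 1? YES.
Since P[∪ A_i] ≤ 1/9 < 1, the complement has P[∩ A_i^c] ≥ 1 − 1/9 = 8/9 > 0, so some outcome avoids every A_i.

36·p = 1/9 ≈ 0.111; existence CERTIFIED by the union bound.


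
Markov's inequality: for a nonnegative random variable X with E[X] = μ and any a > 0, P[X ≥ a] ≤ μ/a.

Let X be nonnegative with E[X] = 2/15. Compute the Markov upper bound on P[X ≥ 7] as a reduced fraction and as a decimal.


μ = E[X] = 2/15, a = 7.
Markov: P[X ≥ 7] ≤ μ/a = (2/15)/7 = 2/105.
Numerically: ≈ 0.0190.
(Since a = 7 > μ = 0.1333, the bound 2/105 is < 1 and informative.)

P[X ≥ 7] ≤ 2/105 ≈ 0.0190.


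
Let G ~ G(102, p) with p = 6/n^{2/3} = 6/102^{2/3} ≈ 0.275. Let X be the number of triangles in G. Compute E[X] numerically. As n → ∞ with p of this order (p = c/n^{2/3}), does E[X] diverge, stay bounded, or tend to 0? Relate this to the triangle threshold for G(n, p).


Number of potential triangles: C(102, 3) = 171700.
Each occurs with probability p³ ≈ (0.275)³ ≈ 2.07612e-02.
By linearity: E[X] = C(102, 3)·p³ ≈ 171700 · 2.07612e-02 ≈ 3564.706.
Since α = 2/3 < 1, p = c/n^{2/3} ≫ 1/n is above the triangle threshold p ~ 1/n. Asymptotically E[X] ~ (c³/6)·n^{3(1−α)} = (6³/6)·n^{1} → ∞; triangles are abundant w.h.p.

E[X] ≈ 3564.706; in regime p = Θ(1/n^{2/3}) E[X] diverges (above the triangle threshold p ~ 1/n).


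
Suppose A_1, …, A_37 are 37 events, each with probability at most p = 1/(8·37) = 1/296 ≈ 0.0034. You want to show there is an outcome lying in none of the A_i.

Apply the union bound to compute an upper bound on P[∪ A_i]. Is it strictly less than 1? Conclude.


Union bound: P[∪_{i=1}^{37} A_i] ≤ Σ_i P[A_i] ≤ 37·p = 37·(1/296) = 1/8.
Numerically: 1/8 ≈ 0.1250.
Is 1/8 < 1? YES.
Since P[∪ A_i] ≤ 1/8 < 1, the complement has P[∩ A_i^c] ≥ 1 − 1/8 = 7/8 > 0, so some outcome avoids every A_i.

37·p = 1/8 ≈ 0.1250; existence CERTIFIED by the union bound.


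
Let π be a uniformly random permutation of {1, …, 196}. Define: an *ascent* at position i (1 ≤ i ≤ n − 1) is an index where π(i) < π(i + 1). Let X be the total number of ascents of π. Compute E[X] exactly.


Write X = Σ X_I over i = 1, …, 195, with X_I the indicator of one ascent.
There are 195 indicators.
For each fixed i, the pair (π(i), π(i+1)) is a uniformly random ordered pair of distinct values from {1, …, 196}; by symmetry P[π(i) < π(i+1)] = 1/2.
By linearity: E[X] = 195 · (1/2) = (196 − 1) · (1/2) = 195/2 ≈ 97.50000.

E[X] = 195/2 = 97.50000.


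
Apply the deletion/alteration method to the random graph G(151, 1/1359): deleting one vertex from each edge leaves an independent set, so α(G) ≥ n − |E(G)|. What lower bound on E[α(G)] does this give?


E[|E(G)|] = C(151, 2)·p = 11325 · (1/1359) = 25/3.
E[α(G)] ≥ n − E[|E(G)|] = 151 − 25/3 = 428/3.
Numerically: ≈ 142.666667.
(This is only a lower bound; the true E[α(G)] may be larger.)

E[α(G)] ≥ 428/3 ≈ 142.666667.


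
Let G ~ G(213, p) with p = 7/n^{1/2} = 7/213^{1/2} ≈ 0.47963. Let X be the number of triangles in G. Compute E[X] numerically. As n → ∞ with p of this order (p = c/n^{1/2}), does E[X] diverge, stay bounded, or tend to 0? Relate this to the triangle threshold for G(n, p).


Number of potential triangles: C(213, 3) = 1587986.
Each occurs with probability p³ ≈ (0.47963)³ ≈ 1.1033790e-01.
By linearity: E[X] = C(213, 3)·p³ ≈ 1587986 · 1.1033790e-01 ≈ 175215.04082.
Since α = 1/2 < 1, p = c/n^{1/2} ≫ 1/n is above the triangle threshold p ~ 1/n. Asymptotically E[X] ~ (c³/6)·n^{3(1−α)} = (7³/6)·n^{1.5} → ∞; triangles are abundant w.h.p.

E[X] ≈ 175215.04082; in regime p = Θ(1/n^{1/2}) E[X] diverges (above the triangle threshold p ~ 1/n).


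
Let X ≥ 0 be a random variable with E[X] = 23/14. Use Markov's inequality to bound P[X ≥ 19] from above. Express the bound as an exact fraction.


μ = E[X] = 23/14, a = 19.
Markov: P[X ≥ 19] ≤ μ/a = (23/14)/19 = 23/266.
Numerically: ≈ 0.086.
(Since a = 19 > μ = 1.643, the bound 23/266 is < 1 and informative.)

P[X ≥ 19] ≤ 23/266 ≈ 0.086.


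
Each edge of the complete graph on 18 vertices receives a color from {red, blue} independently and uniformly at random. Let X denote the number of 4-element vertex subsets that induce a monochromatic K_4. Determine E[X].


Let X = Σ_S X_S over the C(18, 4) = 3060 subsets S of size 4, where X_S = 1 if the K_4 on S is monochromatic.
For a fixed S, the K_4 on S has C(4, 2) = 6 edges. P[all 6 edges red] = (1/2)^6, and likewise for blue, so P[monochromatic] = 2·(1/2)^6 = 2^{1 − 6} = 1/32.
By linearity: E[X] = C(18, 4) · 2^{1 − 6} = 3060 · 1/32 = 765/8.
Numerically: E[X] ≈ 95.62500.

E[X] = C(18,4)·2^(1−C(4,2)) = 765/8 ≈ 95.62500.


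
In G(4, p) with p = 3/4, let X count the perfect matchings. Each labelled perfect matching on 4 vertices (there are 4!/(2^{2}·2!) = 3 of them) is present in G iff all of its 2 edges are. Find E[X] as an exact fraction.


K_4 has 4!/(2^{2}·2!) = 3 labelled perfect matchings.
For each such perfect matching H, let X_H = 1 if all 2 edges of H are present in G. Then P[X_H = 1] = p^{2} = (3/4)^{2} = 9/16.
By linearity of expectation: E[X] = Σ_H E[X_H] = 3 · p^{2} = 3 · 9/16 = 27/16.
Numerically: E[X] ≈ 1.6875.

E[X] = 3 · (3/4)^{2} = 27/16 ≈ 1.6875.


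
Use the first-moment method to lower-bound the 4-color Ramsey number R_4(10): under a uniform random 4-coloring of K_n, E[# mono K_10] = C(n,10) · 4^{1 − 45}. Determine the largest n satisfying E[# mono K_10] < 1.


We need C(n, 10) · 4^{1 − 45} < 1, i.e. C(n, 10) < 4^{45 − 1} = 309485009821345068724781056.
Check values of n near the boundary:
  n = 2019: C(2019, 10) = 303322949179835278009229628; 303322949179835278009229628 < 309485009821345068724781056? YES
  n = 2020: C(2020, 10) = 304832018578739931133653656; 304832018578739931133653656 < 309485009821345068724781056? YES
  n = 2021: C(2021, 10) = 306347841644770462864800616; 306347841644770462864800616 < 309485009821345068724781056? YES
  n = 2022: C(2022, 10) = 307870445231474093395937796; 307870445231474093395937796 < 309485009821345068724781056? YES
  n = 2023: C(2023, 10) = 309399856285778485315440716; 309399856285778485315440716 < 309485009821345068724781056? YES
  n = 2024: C(2024, 10) = 310936101848269937576192656; 310936101848269937576192656 < 309485009821345068724781056? NO
  n = 2025: C(2025, 10) = 312479209053472269772600560; 312479209053472269772600560 < 309485009821345068724781056? NO
  n = 2026: C(2026, 10) = 314029205130126398094885285; 314029205130126398094885285 < 309485009821345068724781056? NO
The largest n with C(n, 10) < 309485009821345068724781056 is n = 2023 (where E[X] = 77349964071444621328860179/77371252455336267181195264 ≈ 0.99972). Hence R_4(10) > 2023, i.e. R_4(10) ≥ 2024.

Largest n = 2023; hence R_4(10) > 2023.


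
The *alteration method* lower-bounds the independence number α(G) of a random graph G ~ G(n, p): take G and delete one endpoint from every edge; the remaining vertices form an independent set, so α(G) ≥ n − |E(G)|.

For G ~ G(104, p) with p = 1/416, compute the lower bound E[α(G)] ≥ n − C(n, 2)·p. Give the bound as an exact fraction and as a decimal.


E[|E(G)|] = C(104, 2)·p = 5356 · (1/416) = 103/8.
E[α(G)] ≥ n − E[|E(G)|] = 104 − 103/8 = 729/8.
Numerically: ≈ 91.12500.
(This is only a lower bound; the true E[α(G)] may be larger.)

E[α(G)] ≥ 729/8 ≈ 91.12500.


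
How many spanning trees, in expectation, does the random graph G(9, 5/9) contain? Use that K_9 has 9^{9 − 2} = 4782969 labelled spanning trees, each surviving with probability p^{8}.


K_9 has 9^{9 − 2} = 4782969 labelled spanning trees.
For each such spanning tree H, let X_H = 1 if all 8 edges of H are present in G. Then P[X_H = 1] = p^{8} = (5/9)^{8} = 390625/43046721.
Summing the indicators: E[X] = Σ_H E[X_H] = 4782969 · p^{8} = 4782969 · 390625/43046721 = 390625/9.
Numerically: E[X] ≈ 4.34e+04.

E[X] = 4782969 · (5/9)^{8} = 390625/9 ≈ 4.34e+04.


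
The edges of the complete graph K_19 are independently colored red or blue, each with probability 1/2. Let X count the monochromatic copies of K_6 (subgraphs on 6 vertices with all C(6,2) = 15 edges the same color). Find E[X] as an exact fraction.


Let X = Σ_S X_S over the C(19, 6) = 27132 subsets S of size 6, where X_S = 1 if the K_6 on S is monochromatic.
For a fixed S, the K_6 on S has C(6, 2) = 15 edges. P[all 15 edges red] = (1/2)^15, and likewise for blue, so P[monochromatic] = 2·(1/2)^15 = 2^{1 − 15} = 1/16384.
By linearity of expectation: E[X] = C(19, 6) · 2^{1 − 15} = 27132 · 1/16384 = 6783/4096.
Numerically: E[X] ≈ 1.656.

E[X] = C(19,6)·2^(1−C(6,2)) = 6783/4096 ≈ 1.656.


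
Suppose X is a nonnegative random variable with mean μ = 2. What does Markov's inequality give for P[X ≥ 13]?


μ = E[X] = 2, a = 13.
Markov: P[X ≥ 13] ≤ μ/a = (2)/13 = 2/13.
Numerically: ≈ 0.15385.
(Since a = 13 > μ = 2.00000, the bound 2/13 is < 1 and informative.)

P[X ≥ 13] ≤ 2/13 ≈ 0.15385.


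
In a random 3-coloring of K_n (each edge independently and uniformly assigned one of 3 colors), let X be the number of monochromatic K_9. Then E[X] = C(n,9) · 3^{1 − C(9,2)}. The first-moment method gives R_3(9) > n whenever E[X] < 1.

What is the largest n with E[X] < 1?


We need C(n, 9) · 3^{1 − 36} < 1, i.e. C(n, 9) < 3^{36 − 1} = 50031545098999707.
Check values of n near the boundary:
  n = 299: C(299, 9) = 46610674441390059; 46610674441390059 < 50031545098999707? YES
  n = 300: C(300, 9) = 48052241692154700; 48052241692154700 < 50031545098999707? YES
  n = 301: C(301, 9) = 49533303936090975; 49533303936090975 < 50031545098999707? YES
  n = 302: C(302, 9) = 51054804739588650; 51054804739588650 < 50031545098999707? NO
  n = 303: C(303, 9) = 52617706925494425; 52617706925494425 < 50031545098999707? NO
The largest n with C(n, 9) < 50031545098999707 is n = 301 (where E[X] = 16511101312030325/16677181699666569 ≈ 0.990041). Hence R_3(9) > 301, i.e. R_3(9) ≥ 302.

Largest n = 301; hence R_3(9) > 301.


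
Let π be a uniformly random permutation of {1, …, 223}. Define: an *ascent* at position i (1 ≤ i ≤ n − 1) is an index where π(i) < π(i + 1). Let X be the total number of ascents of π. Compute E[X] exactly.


Write X = Σ X_I over i = 1, …, 222, with X_I the indicator of one ascent.
There are 222 indicators.
For each fixed i, the pair (π(i), π(i+1)) is a uniformly random ordered pair of distinct values from {1, …, 223}; by symmetry P[π(i) < π(i+1)] = 1/2.
By linearity: E[X] = 222 · (1/2) = (223 − 1) · (1/2) = 111 ≈ 111.0000.

E[X] = 111 = 111.0000.


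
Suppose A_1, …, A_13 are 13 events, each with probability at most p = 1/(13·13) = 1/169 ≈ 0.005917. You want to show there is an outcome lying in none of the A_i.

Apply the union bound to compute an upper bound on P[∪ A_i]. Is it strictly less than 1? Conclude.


Union bound: P[∪_{i=1}^{13} A_i] ≤ Σ_i P[A_i] ≤ 13·p = 13·(1/169) = 1/13.
Numerically: 1/13 ≈ 0.076923.
Is 1/13 < 1? YES.
Since P[∪ A_i] ≤ 1/13 < 1, the complement has P[∩ A_i^c] ≥ 1 − 1/13 = 12/13 > 0, so some outcome avoids every A_i.

13·p = 1/13 ≈ 0.076923; existence CERTIFIED by the union bound.


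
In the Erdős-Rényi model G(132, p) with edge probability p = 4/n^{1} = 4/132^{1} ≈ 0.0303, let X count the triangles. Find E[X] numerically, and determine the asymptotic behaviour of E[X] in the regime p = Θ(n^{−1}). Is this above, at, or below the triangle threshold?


Number of potential triangles: C(132, 3) = 374660.
Each occurs with probability p³ ≈ (0.0303)³ ≈ 2.78265e-05.
By linearity: E[X] = C(132, 3)·p³ ≈ 374660 · 2.78265e-05 ≈ 10.425.
Here α = 1, so p = 4/n is exactly at the triangle threshold p ~ 1/n. Asymptotically E[X] → c³/6 = 4³/6 = 32/3 ≈ 10.667, a bounded constant. In this regime the triangle count is asymptotically Poisson(c³/6).

E[X] ≈ 10.425; in regime p = Θ(1/n^{1}) E[X] stays bounded (at the triangle threshold p ~ 1/n).


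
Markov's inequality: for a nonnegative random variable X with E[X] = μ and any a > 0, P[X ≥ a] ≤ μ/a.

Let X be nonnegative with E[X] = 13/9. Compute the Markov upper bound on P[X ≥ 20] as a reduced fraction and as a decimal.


μ = E[X] = 13/9, a = 20.
Markov: P[X ≥ 20] ≤ μ/a = (13/9)/20 = 13/180.
Numerically: ≈ 0.072.
(Since a = 20 > μ = 1.444, the bound 13/180 is < 1 and informative.)

P[X ≥ 20] ≤ 13/180 ≈ 0.072.


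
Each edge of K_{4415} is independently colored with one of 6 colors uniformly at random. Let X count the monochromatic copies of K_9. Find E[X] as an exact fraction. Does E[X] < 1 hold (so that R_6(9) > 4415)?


E[X] = C(4415, 9) · 6^{1 − 36} = 1742086910069196051229123255 · 6^{−35} = 1742086910069196051229123255/1719070799748422591028658176.
As a reduced fraction: E[X] = 1742086910069196051229123255/1719070799748422591028658176 ≈ 1.013.
Is E[X] < 1? NO.
Since E[X] ≥ 1, the first-moment bound is inconclusive at n = 4415; it does NOT by itself certify R_6(9) > 4415.

E[X] = 1742086910069196051229123255/1719070799748422591028658176 ≈ 1.013; E[X] ≥ 1; first-moment method inconclusive here.


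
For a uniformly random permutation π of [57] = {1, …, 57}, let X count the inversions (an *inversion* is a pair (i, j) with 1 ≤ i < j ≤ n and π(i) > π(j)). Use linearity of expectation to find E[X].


Write X = Σ X_I over the C(57, 2) = 1596 pairs i < j, with X_I the indicator of one inversion.
There are 1596 indicators.
For each fixed pair i < j, the values π(i) and π(j) are two distinct elements of {1, …, 57} in uniformly random order; by symmetry P[π(i) > π(j)] = 1/2.
By linearity: E[X] = 1596 · (1/2) = C(57, 2) · (1/2) = 1596/2 = 798 ≈ 798.000000.

E[X] = 798 = 798.000000.


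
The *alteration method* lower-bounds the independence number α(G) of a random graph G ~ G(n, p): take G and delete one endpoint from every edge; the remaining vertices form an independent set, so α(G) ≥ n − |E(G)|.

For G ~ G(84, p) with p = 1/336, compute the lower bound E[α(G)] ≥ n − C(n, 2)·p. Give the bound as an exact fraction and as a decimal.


E[|E(G)|] = C(84, 2)·p = 3486 · (1/336) = 83/8.
E[α(G)] ≥ n − E[|E(G)|] = 84 − 83/8 = 589/8.
Numerically: ≈ 73.62500.
(This is only a lower bound; the true E[α(G)] may be larger.)

E[α(G)] ≥ 589/8 ≈ 73.62500.


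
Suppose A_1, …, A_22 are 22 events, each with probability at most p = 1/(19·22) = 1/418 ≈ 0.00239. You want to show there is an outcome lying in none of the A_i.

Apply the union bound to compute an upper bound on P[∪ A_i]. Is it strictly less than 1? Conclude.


Union bound: P[∪_{i=1}^{22} A_i] ≤ Σ_i P[A_i] ≤ 22·p = 22·(1/418) = 1/19.
Numerically: 1/19 ≈ 0.05263.
Is 1/19 < 1? YES.
Since P[∪ A_i] ≤ 1/19 < 1, the complement has P[∩ A_i^c] ≥ 1 − 1/19 = 18/19 > 0, so some outcome avoids every A_i.

22·p = 1/19 ≈ 0.05263; existence CERTIFIED by the union bound.


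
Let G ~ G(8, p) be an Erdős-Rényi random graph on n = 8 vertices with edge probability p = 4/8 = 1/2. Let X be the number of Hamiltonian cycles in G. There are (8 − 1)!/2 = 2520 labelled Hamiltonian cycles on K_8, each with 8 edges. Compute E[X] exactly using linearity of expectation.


K_8 has (8 − 1)!/2 = 2520 labelled Hamiltonian cycles.
For each such Hamiltonian cycle H, let X_H = 1 if all 8 edges of H are present in G. Then P[X_H = 1] = p^{8} = (1/2)^{8} = 1/256.
By linearity of expectation: E[X] = Σ_H E[X_H] = 2520 · p^{8} = 2520 · 1/256 = 315/32.
Numerically: E[X] ≈ 9.8438.

E[X] = 2520 · (1/2)^{8} = 315/32 ≈ 9.8438.


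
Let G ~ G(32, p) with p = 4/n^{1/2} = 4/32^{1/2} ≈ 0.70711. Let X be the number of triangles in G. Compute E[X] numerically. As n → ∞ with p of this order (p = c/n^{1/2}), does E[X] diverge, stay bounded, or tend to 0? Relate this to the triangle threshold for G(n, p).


Number of potential triangles: C(32, 3) = 4960.
Each occurs with probability p³ ≈ (0.70711)³ ≈ 3.5355339e-01.
By linearity: E[X] = C(32, 3)·p³ ≈ 4960 · 3.5355339e-01 ≈ 1753.62482.
Since α = 1/2 < 1, p = c/n^{1/2} ≫ 1/n is above the triangle threshold p ~ 1/n. Asymptotically E[X] ~ (c³/6)·n^{3(1−α)} = (4³/6)·n^{1.5} → ∞; triangles are abundant w.h.p.

E[X] ≈ 1753.62482; in regime p = Θ(1/n^{1/2}) E[X] diverges (above the triangle threshold p ~ 1/n).


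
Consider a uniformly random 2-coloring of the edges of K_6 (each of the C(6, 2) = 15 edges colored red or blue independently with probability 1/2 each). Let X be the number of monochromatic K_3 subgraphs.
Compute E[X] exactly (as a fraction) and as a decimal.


Let X = Σ_S X_S over the C(6, 3) = 20 subsets S of size 3, where X_S = 1 if the K_3 on S is monochromatic.
For a fixed S, the K_3 on S has C(3, 2) = 3 edges. P[all 3 edges red] = (1/2)^3, and likewise for blue, so P[monochromatic] = 2·(1/2)^3 = 2^{1 − 3} = 1/4.
By linearity: E[X] = C(6, 3) · 2^{1 − 3} = 20 · 1/4 = 5.
Numerically: E[X] ≈ 5.00000.

E[X] = C(6,3)·2^(1−C(3,2)) = 5 ≈ 5.00000.


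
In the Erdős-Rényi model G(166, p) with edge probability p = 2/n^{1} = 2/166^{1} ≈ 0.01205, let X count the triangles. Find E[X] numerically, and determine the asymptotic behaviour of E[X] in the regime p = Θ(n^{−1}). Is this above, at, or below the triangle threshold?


Number of potential triangles: C(166, 3) = 748660.
Each occurs with probability p³ ≈ (0.01205)³ ≈ 1.748903e-06.
By linearity: E[X] = C(166, 3)·p³ ≈ 748660 · 1.748903e-06 ≈ 1.3093.
Here α = 1, so p = 2/n is exactly at the triangle threshold p ~ 1/n. Asymptotically E[X] → c³/6 = 2³/6 = 4/3 ≈ 1.3333, a bounded constant. In this regime the triangle count is asymptotically Poisson(c³/6).

E[X] ≈ 1.3093; in regime p = Θ(1/n^{1}) E[X] stays bounded (at the triangle threshold p ~ 1/n).


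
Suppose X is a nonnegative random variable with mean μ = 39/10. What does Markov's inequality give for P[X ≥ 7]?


μ = E[X] = 39/10, a = 7.
Markov: P[X ≥ 7] ≤ μ/a = (39/10)/7 = 39/70.
Numerically: ≈ 0.55714.
(Since a = 7 > μ = 3.90000, the bound 39/70 is < 1 and informative.)

P[X ≥ 7] ≤ 39/70 ≈ 0.55714.
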